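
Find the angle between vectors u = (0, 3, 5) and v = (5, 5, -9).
u·v = -30, |u|² = 34, |v|² = 131
cos θ = -30/√4454 ≈ -0.4495
θ ≈ 116.7°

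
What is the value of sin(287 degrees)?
sin(287 degrees) = -0.9563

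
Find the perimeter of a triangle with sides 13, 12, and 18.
Perimeter = sum of all sides
Perimeter = 13 + 12 + 18
Perimeter = 43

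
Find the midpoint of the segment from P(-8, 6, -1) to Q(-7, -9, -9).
Midpoint = ((-8-7)/2, (6-9)/2, (-1-9)/2) = (-7.5, -1.5, -5)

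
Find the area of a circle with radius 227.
Area = pi * r²
Area = pi * 227²
Area = pi * 51529
Area = 161883.13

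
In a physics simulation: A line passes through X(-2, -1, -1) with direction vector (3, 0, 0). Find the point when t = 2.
P(2) = (-2 + 3(2), -1 + 0(2), -1 + 0(2)) = (4, -1, -1)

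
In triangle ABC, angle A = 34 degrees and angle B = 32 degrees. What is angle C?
Sum of angles in a triangle = 180 degrees
Third angle = 180 - 34 - 32
Third angle = 114 degrees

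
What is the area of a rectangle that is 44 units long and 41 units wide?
Area = length * width
Area = 44 * 41
Area = 1804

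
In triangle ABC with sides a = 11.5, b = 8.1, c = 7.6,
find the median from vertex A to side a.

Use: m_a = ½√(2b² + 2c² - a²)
m_a = ½√(2·8.1² + 2·7.6² - 11.5²)
m_a = ½√(131.22 + 115.52 - 132.25) = ½√114.49 = 5.35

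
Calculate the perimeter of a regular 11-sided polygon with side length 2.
Perimeter = number of sides * side length
Perimeter = 11 * 2
Perimeter = 22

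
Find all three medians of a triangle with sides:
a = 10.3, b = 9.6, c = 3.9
Using m_x = ½√(2y² + 2z² - x²):
m_a = ½√(2·9.6² + 2·3.9² - 10.3²) = ½√108.65 = 5.212
m_b = ½√(2·10.3² + 2·3.9² - 9.6²) = ½√150.44 = 6.133
m_c = ½√(2·10.3² + 2·9.6² - 3.9²) = ½√381.29 = 9.763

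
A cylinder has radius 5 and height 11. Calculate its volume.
Volume = pi * r² * h
Volume = pi * 5² * 11
Volume = pi * 25 * 11
Volume = pi * 275
Volume = 863.94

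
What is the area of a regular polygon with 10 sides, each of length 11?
For a regular 10-gon with side length s = 11:
Apothem a = s / (2*tan(pi/10)) = 11 / (2*tan(pi/10)) ≈ 16.9273
Perimeter P = 10 * 11 = 110
Area = (1/2) * P * a = (1/2) * 110 * 16.9273 = 931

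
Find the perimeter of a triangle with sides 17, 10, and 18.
Perimeter = sum of all sides
Perimeter = 17 + 10 + 18
Perimeter = 45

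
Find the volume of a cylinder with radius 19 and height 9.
Volume = pi * r² * h
Volume = pi * 19² * 9
Volume = pi * 361 * 9
Volume = pi * 3249
Volume = 10207.03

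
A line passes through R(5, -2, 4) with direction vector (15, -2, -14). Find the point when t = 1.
P(1) = (5 + 15(1), -2 + (-2)(1), 4 + (-14)(1)) = (20, -4, -10)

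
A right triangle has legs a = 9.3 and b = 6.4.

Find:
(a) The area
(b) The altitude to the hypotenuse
(a) Area = ½ab = ½·9.3·6.4 = 29.76
(b) Hypotenuse c = √(9.3² + 6.4²) = √127.45 = 11.2894
    Area = ½·c·h_c  →  h_c = 2·Area/c = 2·29.76/11.2894 = 5.272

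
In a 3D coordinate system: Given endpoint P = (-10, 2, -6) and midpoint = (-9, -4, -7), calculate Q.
Q = (2×(-9) - (-10), 2×(-4) - 2, 2×(-7) - (-6)) = (-8, -10, -8)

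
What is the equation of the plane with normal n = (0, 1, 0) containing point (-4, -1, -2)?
d = n·P = (0)(-4) + (1)(-1) + (0)(-2) = -1
Plane: y = -1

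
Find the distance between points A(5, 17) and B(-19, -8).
Using the distance formula: d = sqrt((x₂-x₁)² + (y₂-y₁)²)
dx = (-19) - 5 = -24
dy = (-8) - 17 = -25
d = sqrt((-24)² + (-25)²) = sqrt(576 + 625) = sqrt(1201) = 34.66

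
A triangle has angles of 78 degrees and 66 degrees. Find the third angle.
Sum of angles in a triangle = 180 degrees
Third angle = 180 - 78 - 66
Third angle = 36 degrees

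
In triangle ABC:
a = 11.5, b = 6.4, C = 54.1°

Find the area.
Using A = ½ab·sin(C):
A = ½·11.5·6.4·sin(54.1°) = ½·73.6·0.810042 = 29.81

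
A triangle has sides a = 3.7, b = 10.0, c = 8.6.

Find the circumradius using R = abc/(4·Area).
s = (a+b+c)/2 = 11.15
Area = √(s(s-a)(s-b)(s-c)) = √(11.15·7.45·1.15·2.55) = 15.6075
R = abc/(4·Area) = (3.7·10.0·8.6)/(4·15.6075) = 318.2/62.43 = 5.097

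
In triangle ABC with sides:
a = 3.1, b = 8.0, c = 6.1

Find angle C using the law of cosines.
cos(C) = (a² + b² - c²)/(2ab)
cos(C) = (3.1² + 8.0² - 6.1²)/(2·3.1·8.0) = 36.4/49.6 = 0.733871
C = arccos(0.733871) = 42.79°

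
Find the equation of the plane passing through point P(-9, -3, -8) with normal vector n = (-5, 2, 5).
d = n·P = (-5)(-9) + (2)(-3) + (5)(-8) = -1
Plane: -5x + 2y + 5z = -1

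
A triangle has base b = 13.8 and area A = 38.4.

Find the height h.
A = ½bh  →  h = 2A/b
h = 2·38.4/13.8 = 5.565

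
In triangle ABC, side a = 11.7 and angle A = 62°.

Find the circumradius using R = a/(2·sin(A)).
R = a/(2·sin(A)) = 11.7/(2·sin(62°))
R = 11.7/(2·0.882948) = 11.7/1.765895 = 6.626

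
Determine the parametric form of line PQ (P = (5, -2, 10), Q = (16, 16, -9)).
Direction vector d = Q - P = (11, 18, -19)
x = 5 + 11t, y = -2 + 18t, z = 10 - 19t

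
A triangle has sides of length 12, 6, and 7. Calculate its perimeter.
Perimeter = sum of all sides
Perimeter = 12 + 6 + 7
Perimeter = 25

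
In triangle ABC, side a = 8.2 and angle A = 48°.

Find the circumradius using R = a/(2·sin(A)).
R = a/(2·sin(A)) = 8.2/(2·sin(48°))
R = 8.2/(2·0.743145) = 8.2/1.486290 = 5.517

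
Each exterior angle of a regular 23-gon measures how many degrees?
Exterior angle of a regular n-gon = 360/n
Exterior angle = 360/23
Exterior angle = 15.65 degrees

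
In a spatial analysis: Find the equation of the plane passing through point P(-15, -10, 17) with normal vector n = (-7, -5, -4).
d = n·P = (-7)(-15) + (-5)(-10) + (-4)(17) = 87
Plane: -7x - 5y - 4z = 87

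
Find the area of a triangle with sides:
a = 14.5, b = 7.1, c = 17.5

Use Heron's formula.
s = (a+b+c)/2 = (14.5+7.1+17.5)/2 = 19.55
A = √(s(s-a)(s-b)(s-c)) = √(19.55·5.05·12.45·2.05)
A = √2519.77 = 50.2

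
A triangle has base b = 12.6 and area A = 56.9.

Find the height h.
A = ½bh  →  h = 2A/b
h = 2·56.9/12.6 = 9.032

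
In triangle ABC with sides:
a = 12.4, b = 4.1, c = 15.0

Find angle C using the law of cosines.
cos(C) = (a² + b² - c²)/(2ab)
cos(C) = (12.4² + 4.1² - 15.0²)/(2·12.4·4.1) = -54.43/101.68 = -0.535307
C = arccos(-0.535307) = 122.4°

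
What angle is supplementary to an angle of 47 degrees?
Supplementary angles sum to 180 degrees.
Other angle = 180 - 47
Other angle = 133 degrees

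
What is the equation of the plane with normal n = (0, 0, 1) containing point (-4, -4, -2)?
d = n·P = (0)(-4) + (0)(-4) + (1)(-2) = -2
Plane: z = -2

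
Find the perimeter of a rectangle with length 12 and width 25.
Perimeter = 2 * (length + width)
Perimeter = 2 * (12 + 25)
Perimeter = 2 * 37
Perimeter = 74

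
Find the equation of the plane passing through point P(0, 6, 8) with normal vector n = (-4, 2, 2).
d = n·P = (-4)(0) + (2)(6) + (2)(8) = 28
Plane: -4x + 2y + 2z = 28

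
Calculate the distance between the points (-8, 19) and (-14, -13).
Using the distance formula: d = sqrt((x₂-x₁)² + (y₂-y₁)²)
dx = (-14) - (-8) = -6
dy = (-13) - 19 = -32
d = sqrt((-6)² + (-32)²) = sqrt(36 + 1024) = sqrt(1060) = 32.56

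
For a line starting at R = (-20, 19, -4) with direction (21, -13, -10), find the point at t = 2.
P(2) = (-20 + 21(2), 19 + (-13)(2), -4 + (-10)(2)) = (22, -7, -24)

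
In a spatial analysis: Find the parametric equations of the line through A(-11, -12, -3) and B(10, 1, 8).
Direction vector d = B - A = (21, 13, 11)
x = -11 + 21t, y = -12 + 13t, z = -3 + 11t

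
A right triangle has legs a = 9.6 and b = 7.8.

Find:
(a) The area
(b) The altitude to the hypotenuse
(a) Area = ½ab = ½·9.6·7.8 = 37.44
(b) Hypotenuse c = √(9.6² + 7.8²) = √153 = 12.3693
    Area = ½·c·h_c  →  h_c = 2·Area/c = 2·37.44/12.3693 = 6.054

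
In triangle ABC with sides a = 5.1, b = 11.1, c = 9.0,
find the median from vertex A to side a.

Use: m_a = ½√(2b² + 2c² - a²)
m_a = ½√(2·11.1² + 2·9.0² - 5.1²)
m_a = ½√(246.42 + 162 - 26.01) = ½√382.41 = 9.778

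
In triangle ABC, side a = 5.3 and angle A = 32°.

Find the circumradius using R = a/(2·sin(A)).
R = a/(2·sin(A)) = 5.3/(2·sin(32°))
R = 5.3/(2·0.529919) = 5.3/1.059839 = 5.001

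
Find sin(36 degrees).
sin(36 degrees) = 0.5878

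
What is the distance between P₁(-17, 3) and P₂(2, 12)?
Using the distance formula: d = sqrt((x₂-x₁)² + (y₂-y₁)²)
dx = 2 - (-17) = 19
dy = 12 - 3 = 9
d = sqrt(19² + 9²) = sqrt(361 + 81) = sqrt(442) = 21.02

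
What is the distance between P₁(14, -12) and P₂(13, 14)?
Using the distance formula: d = sqrt((x₂-x₁)² + (y₂-y₁)²)
dx = 13 - 14 = -1
dy = 14 - (-12) = 26
d = sqrt((-1)² + 26²) = sqrt(1 + 676) = sqrt(677) = 26.02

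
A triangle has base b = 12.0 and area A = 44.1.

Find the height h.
A = ½bh  →  h = 2A/b
h = 2·44.1/12.0 = 7.35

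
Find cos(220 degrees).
cos(220 degrees) = -0.766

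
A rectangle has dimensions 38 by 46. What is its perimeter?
Perimeter = 2 * (length + width)
Perimeter = 2 * (38 + 46)
Perimeter = 2 * 84
Perimeter = 168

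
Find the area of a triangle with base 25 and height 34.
Area = (1/2) * base * height
Area = (1/2) * 25 * 34
Area = 425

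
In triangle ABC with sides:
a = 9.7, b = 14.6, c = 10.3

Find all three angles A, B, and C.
By the law of cosines:
cos(A) = (b² + c² - a²)/(2bc) = 0.748637  →  A = 41.53°
cos(B) = (a² + c² - b²)/(2ac) = -0.064958  →  B = 93.72°
cos(C) = (a² + b² - c²)/(2ab) = 0.710210  →  C = 44.75°
Check: A + B + C = 180.0° ✓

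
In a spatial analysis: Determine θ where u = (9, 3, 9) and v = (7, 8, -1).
u·v = 78, |u|² = 171, |v|² = 114
cos θ = 78/√19494 ≈ 0.5587
θ ≈ 56.04°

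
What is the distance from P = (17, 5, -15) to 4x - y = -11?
d = |4(17) + (-1)(5) + 0(-15) - (-11)| / √(4² + (-1)² + 0²) = 74/√17 = 17.95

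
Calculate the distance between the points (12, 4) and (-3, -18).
Using the distance formula: d = sqrt((x₂-x₁)² + (y₂-y₁)²)
dx = (-3) - 12 = -15
dy = (-18) - 4 = -22
d = sqrt((-15)² + (-22)²) = sqrt(225 + 484) = sqrt(709) = 26.63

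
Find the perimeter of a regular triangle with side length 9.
Perimeter = number of sides * side length
Perimeter = 3 * 9
Perimeter = 27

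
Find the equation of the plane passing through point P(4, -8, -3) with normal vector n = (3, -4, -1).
d = n·P = (3)(4) + (-4)(-8) + (-1)(-3) = 47
Plane: 3x - 4y - z = 47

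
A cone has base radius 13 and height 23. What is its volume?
Volume = (1/3) * pi * r² * h
Volume = (1/3) * pi * 13² * 23
Volume = (1/3) * pi * 169 * 23
Volume = (1/3) * pi * 3887
Volume = 4070.46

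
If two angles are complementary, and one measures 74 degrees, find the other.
Complementary angles sum to 90 degrees.
Other angle = 90 - 74
Other angle = 16 degrees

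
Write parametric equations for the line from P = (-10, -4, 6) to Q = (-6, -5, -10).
Direction vector d = Q - P = (4, -1, -16)
x = -10 + 4t, y = -4 - t, z = 6 - 16t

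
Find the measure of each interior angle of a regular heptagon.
Interior angle of a regular n-gon = (n-2)*180/n
Interior angle = (7-2)*180/7
Interior angle = 5*180/7
Interior angle = 900/7
Interior angle = 128.57 degrees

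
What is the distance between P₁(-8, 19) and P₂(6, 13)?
Using the distance formula: d = sqrt((x₂-x₁)² + (y₂-y₁)²)
dx = 6 - (-8) = 14
dy = 13 - 19 = -6
d = sqrt(14² + (-6)²) = sqrt(196 + 36) = sqrt(232) = 15.23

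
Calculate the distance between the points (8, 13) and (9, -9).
Using the distance formula: d = sqrt((x₂-x₁)² + (y₂-y₁)²)
dx = 9 - 8 = 1
dy = (-9) - 13 = -22
d = sqrt(1² + (-22)²) = sqrt(1 + 484) = sqrt(485) = 22.02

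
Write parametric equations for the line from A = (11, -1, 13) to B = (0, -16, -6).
Direction vector d = B - A = (-11, -15, -19)
x = 11 - 11t, y = -1 - 15t, z = 13 - 19t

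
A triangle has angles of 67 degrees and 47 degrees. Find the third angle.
Sum of angles in a triangle = 180 degrees
Third angle = 180 - 67 - 47
Third angle = 66 degrees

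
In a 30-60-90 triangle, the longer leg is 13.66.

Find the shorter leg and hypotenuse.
In a 30-60-90 triangle, sides are in ratio 1 : √3 : 2.
Long leg = short leg·√3  →  short leg = 13.66/√3 = 7.887
Hypotenuse = 2·(short leg) = 2·13.66/√3 = 15.77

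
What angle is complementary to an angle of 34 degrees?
Complementary angles sum to 90 degrees.
Other angle = 90 - 34
Other angle = 56 degrees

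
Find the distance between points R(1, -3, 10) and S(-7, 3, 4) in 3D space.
d = √[(-8)² + (6)² + (-6)²] = √136 = 11.66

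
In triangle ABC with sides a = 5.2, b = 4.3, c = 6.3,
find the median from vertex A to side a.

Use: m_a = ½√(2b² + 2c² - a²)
m_a = ½√(2·4.3² + 2·6.3² - 5.2²)
m_a = ½√(36.98 + 79.38 - 27.04) = ½√89.32 = 4.725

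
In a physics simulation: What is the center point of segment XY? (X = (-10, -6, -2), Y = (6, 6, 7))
Midpoint = ((-10+6)/2, (-6+6)/2, (-2+7)/2) = (-2, 0, 2.5)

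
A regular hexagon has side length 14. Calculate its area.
For a regular 6-gon with side length s = 14:
Apothem a = s / (2*tan(pi/6)) = 14 / (2*tan(pi/6)) ≈ 12.1244
Perimeter P = 6 * 14 = 84
Area = (1/2) * P * a = (1/2) * 84 * 12.1244 = 509.22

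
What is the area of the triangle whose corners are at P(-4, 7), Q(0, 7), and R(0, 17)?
Using the coordinate formula: Area = (1/2)|x₁(y₂-y₃) + x₂(y₃-y₁) + x₃(y₁-y₂)|
Area = (1/2)|(-4)(7-17) + 0(17-7) + 0(7-7)|
Area = (1/2)|(-4)*(-10) + 0*10 + 0*0|
Area = (1/2)|40 + 0 + 0|
Area = (1/2)*40 = 20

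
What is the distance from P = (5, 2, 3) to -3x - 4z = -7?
d = |(-3)(5) + 0(2) + (-4)(3) - (-7)| / √((-3)² + 0² + (-4)²) = 20/√25 = 4.0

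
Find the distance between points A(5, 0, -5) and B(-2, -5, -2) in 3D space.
d = √[(-7)² + (-5)² + (3)²] = √83 = 9.11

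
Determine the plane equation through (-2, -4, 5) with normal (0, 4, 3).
d = n·P = (0)(-2) + (4)(-4) + (3)(5) = -1
Plane: 4y + 3z = -1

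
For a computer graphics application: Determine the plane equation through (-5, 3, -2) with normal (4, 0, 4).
d = n·P = (4)(-5) + (0)(3) + (4)(-2) = -28
Plane: 4x + 4z = -28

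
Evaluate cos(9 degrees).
cos(9 degrees) = 0.9877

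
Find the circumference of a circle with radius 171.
Circumference = 2 * pi * r
Circumference = 2 * pi * 171
Circumference = 1074.42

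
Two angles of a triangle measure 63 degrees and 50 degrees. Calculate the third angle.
Sum of angles in a triangle = 180 degrees
Third angle = 180 - 63 - 50
Third angle = 67 degrees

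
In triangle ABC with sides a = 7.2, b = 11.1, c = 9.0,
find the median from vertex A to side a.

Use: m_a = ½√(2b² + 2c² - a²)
m_a = ½√(2·11.1² + 2·9.0² - 7.2²)
m_a = ½√(246.42 + 162 - 51.84) = ½√356.58 = 9.442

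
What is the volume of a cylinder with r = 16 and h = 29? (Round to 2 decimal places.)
Volume = pi * r² * h
Volume = pi * 16² * 29
Volume = pi * 256 * 29
Volume = pi * 7424
Volume = 23323.18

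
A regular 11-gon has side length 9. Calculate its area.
For a regular 11-gon with side length s = 9:
Apothem a = s / (2*tan(pi/11)) = 9 / (2*tan(pi/11)) ≈ 15.3256
Perimeter P = 11 * 9 = 99
Area = (1/2) * P * a = (1/2) * 99 * 15.3256 = 758.62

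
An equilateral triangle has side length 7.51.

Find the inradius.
For an equilateral triangle, r = s/(2√3) where s is the side.
r = 7.51/(2√3) = 7.51/3.464102 = 2.168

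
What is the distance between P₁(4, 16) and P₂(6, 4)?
Using the distance formula: d = sqrt((x₂-x₁)² + (y₂-y₁)²)
dx = 6 - 4 = 2
dy = 4 - 16 = -12
d = sqrt(2² + (-12)²) = sqrt(4 + 144) = sqrt(148) = 12.17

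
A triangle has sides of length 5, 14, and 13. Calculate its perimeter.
Perimeter = sum of all sides
Perimeter = 5 + 14 + 13
Perimeter = 32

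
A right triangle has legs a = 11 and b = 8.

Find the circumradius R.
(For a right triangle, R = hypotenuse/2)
Hypotenuse c = √(11² + 8²) = √185 = 13.6015
R = c/2 = 6.801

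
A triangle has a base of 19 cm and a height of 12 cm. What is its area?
Area = (1/2) * base * height
Area = (1/2) * 19 * 12
Area = 114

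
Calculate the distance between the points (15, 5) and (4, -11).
Using the distance formula: d = sqrt((x₂-x₁)² + (y₂-y₁)²)
dx = 4 - 15 = -11
dy = (-11) - 5 = -16
d = sqrt((-11)² + (-16)²) = sqrt(121 + 256) = sqrt(377) = 19.42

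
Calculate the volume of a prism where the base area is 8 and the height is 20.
Volume = base area * height
Volume = 8 * 20
Volume = 160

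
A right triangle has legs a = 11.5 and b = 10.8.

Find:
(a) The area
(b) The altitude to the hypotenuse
(a) Area = ½ab = ½·11.5·10.8 = 62.1
(b) Hypotenuse c = √(11.5² + 10.8²) = √248.89 = 15.7762
    Area = ½·c·h_c  →  h_c = 2·Area/c = 2·62.1/15.7762 = 7.873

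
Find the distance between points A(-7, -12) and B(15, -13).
Using the distance formula: d = sqrt((x₂-x₁)² + (y₂-y₁)²)
dx = 15 - (-7) = 22
dy = (-13) - (-12) = -1
d = sqrt(22² + (-1)²) = sqrt(484 + 1) = sqrt(485) = 22.02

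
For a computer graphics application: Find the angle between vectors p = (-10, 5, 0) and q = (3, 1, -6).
p·q = -25, |p|² = 125, |q|² = 46
cos θ = -25/√5750 ≈ -0.3297
θ ≈ 109.2°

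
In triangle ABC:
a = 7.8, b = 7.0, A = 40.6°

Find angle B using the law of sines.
sin(B)/b = sin(A)/a
sin(B) = b·sin(A)/a = 7.0·sin(40.6°)/7.8 = 0.584028
B = arcsin(0.584028) = 35.73°  (b ≤ a, so B ≤ A and the acute solution is unique)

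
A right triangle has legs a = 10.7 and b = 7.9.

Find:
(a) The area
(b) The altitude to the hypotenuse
(a) Area = ½ab = ½·10.7·7.9 = 42.265
(b) Hypotenuse c = √(10.7² + 7.9²) = √176.9 = 13.3004
    Area = ½·c·h_c  →  h_c = 2·Area/c = 2·42.265/13.3004 = 6.355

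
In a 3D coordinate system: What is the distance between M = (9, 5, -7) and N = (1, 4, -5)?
d = √[(-8)² + (-1)² + (2)²] = √69 = 8.307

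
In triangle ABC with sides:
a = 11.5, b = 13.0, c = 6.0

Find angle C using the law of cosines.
cos(C) = (a² + b² - c²)/(2ab)
cos(C) = (11.5² + 13.0² - 6.0²)/(2·11.5·13.0) = 265.25/299 = 0.887124
C = arccos(0.887124) = 27.49°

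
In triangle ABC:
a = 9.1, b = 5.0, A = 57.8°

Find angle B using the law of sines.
sin(B)/b = sin(A)/a
sin(B) = b·sin(A)/a = 5.0·sin(57.8°)/9.1 = 0.464941
B = arcsin(0.464941) = 27.71°  (b ≤ a, so B ≤ A and the acute solution is unique)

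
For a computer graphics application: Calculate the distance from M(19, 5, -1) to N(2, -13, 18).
d = √[(-17)² + (-18)² + (19)²] = √974 = 31.21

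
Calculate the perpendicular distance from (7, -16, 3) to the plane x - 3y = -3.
d = |1(7) + (-3)(-16) + 0(3) - (-3)| / √(1² + (-3)² + 0²) = 58/√10 = 18.34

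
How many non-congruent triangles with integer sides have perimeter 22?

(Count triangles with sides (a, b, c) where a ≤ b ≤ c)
With a ≤ b ≤ c and a + b + c = 22, the triangle inequality a + b > c gives c < 22/2, so c ≤ 10.
Iterate a from 1 to ⌊p/3⌋ = 7; for each a, b ranges from a to ⌊(p−a)/2⌋ with c = p − a − b, keeping only c ≥ b.
Triples: (2, 10, 10), (3, 9, 10), (4, 8, 10), …
Count = 10 triangles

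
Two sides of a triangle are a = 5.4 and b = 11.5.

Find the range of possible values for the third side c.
By the triangle inequality: |a - b| < c < a + b
|5.4 - 11.5| < c < 5.4 + 11.5
6.1 < c < 16.9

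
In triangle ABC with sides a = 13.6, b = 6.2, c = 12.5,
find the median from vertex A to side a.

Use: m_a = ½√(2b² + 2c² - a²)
m_a = ½√(2·6.2² + 2·12.5² - 13.6²)
m_a = ½√(76.88 + 312.5 - 184.96) = ½√204.42 = 7.149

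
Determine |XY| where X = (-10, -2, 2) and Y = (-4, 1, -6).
d = √[(6)² + (3)² + (-8)²] = √109 = 10.44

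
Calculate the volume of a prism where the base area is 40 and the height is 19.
Volume = base area * height
Volume = 40 * 19
Volume = 760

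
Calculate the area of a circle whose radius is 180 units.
Area = pi * r²
Area = pi * 180²
Area = pi * 32400
Area = 101787.60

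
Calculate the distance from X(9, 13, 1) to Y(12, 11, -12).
d = √[(3)² + (-2)² + (-13)²] = √182 = 13.49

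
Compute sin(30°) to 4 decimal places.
sin(30 degrees) = 1/2
Decimal approximation: 0.5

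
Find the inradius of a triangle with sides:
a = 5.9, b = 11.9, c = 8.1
s = (a+b+c)/2 = (5.9+11.9+8.1)/2 = 12.95
Area = √(s(s-a)(s-b)(s-c)) = √(12.95·7.05·1.05·4.85) = 21.5623
r = Area/s = 21.5623/12.95 = 1.665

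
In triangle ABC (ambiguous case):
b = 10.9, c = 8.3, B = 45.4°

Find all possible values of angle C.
sin(C)/c = sin(B)/b  →  sin(C) = c·sin(B)/b = 8.3·sin(45.4°)/10.9 = 0.542185
C₁ = arcsin(0.542185) = 32.83°,  C₂ = 180° - C₁ = 147.17°
Check C₂: A = 180° - 45.4° - 147.17° = -12.57° ≤ 0, rejected
C = 32.83° (one solution)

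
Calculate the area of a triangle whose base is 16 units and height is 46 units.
Area = (1/2) * base * height
Area = (1/2) * 16 * 46
Area = 368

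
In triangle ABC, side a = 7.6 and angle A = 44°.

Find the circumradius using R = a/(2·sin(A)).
R = a/(2·sin(A)) = 7.6/(2·sin(44°))
R = 7.6/(2·0.694658) = 7.6/1.389317 = 5.47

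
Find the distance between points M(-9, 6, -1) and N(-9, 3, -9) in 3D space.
d = √[(0)² + (-3)² + (-8)²] = √73 = 8.544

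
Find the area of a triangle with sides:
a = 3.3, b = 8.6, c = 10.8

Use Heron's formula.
s = (a+b+c)/2 = (3.3+8.6+10.8)/2 = 11.35
A = √(s(s-a)(s-b)(s-c)) = √(11.35·8.05·2.75·0.55)
A = √138.193 = 11.76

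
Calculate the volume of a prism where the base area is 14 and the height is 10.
Volume = base area * height
Volume = 14 * 10
Volume = 140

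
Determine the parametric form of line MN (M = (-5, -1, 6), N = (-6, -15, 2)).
Direction vector d = N - M = (-1, -14, -4)
x = -5 - t, y = -1 - 14t, z = 6 - 4t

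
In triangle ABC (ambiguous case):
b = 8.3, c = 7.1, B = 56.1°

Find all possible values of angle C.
sin(C)/c = sin(B)/b  →  sin(C) = c·sin(B)/b = 7.1·sin(56.1°)/8.3 = 0.710011
C₁ = arcsin(0.710011) = 45.24°,  C₂ = 180° - C₁ = 134.76°
Check C₂: A = 180° - 56.1° - 134.76° = -10.86° ≤ 0, rejected
C = 45.24° (one solution)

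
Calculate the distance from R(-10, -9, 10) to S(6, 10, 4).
d = √[(16)² + (19)² + (-6)²] = √653 = 25.55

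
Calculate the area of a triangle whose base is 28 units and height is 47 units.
Area = (1/2) * base * height
Area = (1/2) * 28 * 47
Area = 658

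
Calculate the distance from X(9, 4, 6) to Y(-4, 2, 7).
d = √[(-13)² + (-2)² + (1)²] = √174 = 13.19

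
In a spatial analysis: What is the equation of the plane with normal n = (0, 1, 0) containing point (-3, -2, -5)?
d = n·P = (0)(-3) + (1)(-2) + (0)(-5) = -2
Plane: y = -2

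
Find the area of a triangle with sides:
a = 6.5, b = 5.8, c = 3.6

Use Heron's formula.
s = (a+b+c)/2 = (6.5+5.8+3.6)/2 = 7.95
A = √(s(s-a)(s-b)(s-c)) = √(7.95·1.45·2.15·4.35)
A = √107.811 = 10.38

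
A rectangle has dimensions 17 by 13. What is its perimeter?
Perimeter = 2 * (length + width)
Perimeter = 2 * (17 + 13)
Perimeter = 2 * 30
Perimeter = 60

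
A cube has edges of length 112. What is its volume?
Volume = s³
Volume = 112³
Volume = 1404928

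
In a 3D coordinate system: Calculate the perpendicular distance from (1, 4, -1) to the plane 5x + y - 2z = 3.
d = |5(1) + 1(4) + (-2)(-1) - (3)| / √(5² + 1² + (-2)²) = 8/√30 = 1.461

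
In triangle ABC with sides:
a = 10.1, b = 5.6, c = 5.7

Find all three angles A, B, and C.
By the law of cosines:
cos(A) = (b² + c² - a²)/(2bc) = -0.597744  →  A = 126.7°
cos(B) = (a² + c² - b²)/(2ac) = 0.895779  →  B = 26.39°
cos(C) = (a² + b² - c²)/(2ab) = 0.891796  →  C = 26.9°
Check: A + B + C = 180.0° ✓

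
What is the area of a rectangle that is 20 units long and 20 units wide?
Area = length * width
Area = 20 * 20
Area = 400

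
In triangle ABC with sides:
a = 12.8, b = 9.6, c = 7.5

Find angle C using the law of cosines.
cos(C) = (a² + b² - c²)/(2ab)
cos(C) = (12.8² + 9.6² - 7.5²)/(2·12.8·9.6) = 199.75/245.76 = 0.812785
C = arccos(0.812785) = 35.63°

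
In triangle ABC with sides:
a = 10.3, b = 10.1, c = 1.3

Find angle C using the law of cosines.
cos(C) = (a² + b² - c²)/(2ab)
cos(C) = (10.3² + 10.1² - 1.3²)/(2·10.3·10.1) = 206.41/208.06 = 0.992070
C = arccos(0.992070) = 7.221°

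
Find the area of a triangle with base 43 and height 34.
Area = (1/2) * base * height
Area = (1/2) * 43 * 34
Area = 731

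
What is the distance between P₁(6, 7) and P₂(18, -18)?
Using the distance formula: d = sqrt((x₂-x₁)² + (y₂-y₁)²)
dx = 18 - 6 = 12
dy = (-18) - 7 = -25
d = sqrt(12² + (-25)²) = sqrt(144 + 625) = sqrt(769) = 27.73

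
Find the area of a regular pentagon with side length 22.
For a regular 5-gon with side length s = 22:
Apothem a = s / (2*tan(pi/5)) = 22 / (2*tan(pi/5)) ≈ 15.1402
Perimeter P = 5 * 22 = 110
Area = (1/2) * P * a = (1/2) * 110 * 15.1402 = 832.71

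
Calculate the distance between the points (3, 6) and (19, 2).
Using the distance formula: d = sqrt((x₂-x₁)² + (y₂-y₁)²)
dx = 19 - 3 = 16
dy = 2 - 6 = -4
d = sqrt(16² + (-4)²) = sqrt(256 + 16) = sqrt(272) = 16.49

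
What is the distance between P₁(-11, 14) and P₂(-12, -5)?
Using the distance formula: d = sqrt((x₂-x₁)² + (y₂-y₁)²)
dx = (-12) - (-11) = -1
dy = (-5) - 14 = -19
d = sqrt((-1)² + (-19)²) = sqrt(1 + 361) = sqrt(362) = 19.03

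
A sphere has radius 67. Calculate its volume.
Volume = (4/3) * pi * r³
Volume = (4/3) * pi * 67³
Volume = (4/3) * pi * 300763
Volume = 1259833.11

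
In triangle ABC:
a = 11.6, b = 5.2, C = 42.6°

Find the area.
Using A = ½ab·sin(C):
A = ½·11.6·5.2·sin(42.6°) = ½·60.32·0.676876 = 20.41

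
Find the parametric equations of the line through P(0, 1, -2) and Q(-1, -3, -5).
Direction vector d = Q - P = (-1, -4, -3)
x = 0 - t, y = 1 - 4t, z = -2 - 3t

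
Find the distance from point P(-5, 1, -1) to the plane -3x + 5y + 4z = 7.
d = |(-3)(-5) + 5(1) + 4(-1) - (7)| / √((-3)² + 5² + 4²) = 9/√50 = 1.273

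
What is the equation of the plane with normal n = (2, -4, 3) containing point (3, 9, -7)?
d = n·P = (2)(3) + (-4)(9) + (3)(-7) = -51
Plane: 2x - 4y + 3z = -51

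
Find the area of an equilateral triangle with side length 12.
Area = (sqrt(3)/4) * s²
Area = (sqrt(3)/4) * 12²
Area = (sqrt(3)/4) * 144
Area = 62.35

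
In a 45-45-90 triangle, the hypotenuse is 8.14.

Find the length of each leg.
In a 45-45-90 triangle, hypotenuse = leg·√2  →  leg = hypotenuse/√2
leg = 8.14/√2 = 5.756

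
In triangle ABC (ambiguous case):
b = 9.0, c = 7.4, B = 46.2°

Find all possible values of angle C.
sin(C)/c = sin(B)/b  →  sin(C) = c·sin(B)/b = 7.4·sin(46.2°)/9.0 = 0.593447
C₁ = arcsin(0.593447) = 36.4°,  C₂ = 180° - C₁ = 143.6°
Check C₂: A = 180° - 46.2° - 143.6° = -9.8° ≤ 0, rejected
C = 36.4° (one solution)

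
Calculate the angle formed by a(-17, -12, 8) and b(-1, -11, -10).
a·b = 69, |a|² = 497, |b|² = 222
cos θ = 69/√110334 ≈ 0.2077
θ ≈ 78.01°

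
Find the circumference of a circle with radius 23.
Circumference = 2 * pi * r
Circumference = 2 * pi * 23
Circumference = 144.51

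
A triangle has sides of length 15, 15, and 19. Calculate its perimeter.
Perimeter = sum of all sides
Perimeter = 15 + 15 + 19
Perimeter = 49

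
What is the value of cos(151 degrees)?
cos(151 degrees) = -0.8746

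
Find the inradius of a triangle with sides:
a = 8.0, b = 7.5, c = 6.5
s = (a+b+c)/2 = (8.0+7.5+6.5)/2 = 11
Area = √(s(s-a)(s-b)(s-c)) = √(11·3·3.5·4.5) = 22.798
r = Area/s = 22.798/11 = 2.073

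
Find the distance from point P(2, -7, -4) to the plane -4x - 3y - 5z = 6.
d = |(-4)(2) + (-3)(-7) + (-5)(-4) - (6)| / √((-4)² + (-3)² + (-5)²) = 27/√50 = 3.818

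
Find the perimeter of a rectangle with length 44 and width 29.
Perimeter = 2 * (length + width)
Perimeter = 2 * (44 + 29)
Perimeter = 2 * 73
Perimeter = 146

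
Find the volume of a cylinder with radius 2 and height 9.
Volume = pi * r² * h
Volume = pi * 2² * 9
Volume = pi * 4 * 9
Volume = pi * 36
Volume = 113.10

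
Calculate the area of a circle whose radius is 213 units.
Area = pi * r²
Area = pi * 213²
Area = pi * 45369
Area = 142530.92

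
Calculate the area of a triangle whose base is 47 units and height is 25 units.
Area = (1/2) * base * height
Area = (1/2) * 47 * 25
Area = 587.50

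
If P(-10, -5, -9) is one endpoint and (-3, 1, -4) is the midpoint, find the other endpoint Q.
Q = (2×(-3) - (-10), 2×1 - (-5), 2×(-4) - (-9)) = (4, 7, 1)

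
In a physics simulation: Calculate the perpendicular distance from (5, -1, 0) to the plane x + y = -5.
d = |1(5) + 1(-1) + 0(0) - (-5)| / √(1² + 1² + 0²) = 9/√2 = 6.364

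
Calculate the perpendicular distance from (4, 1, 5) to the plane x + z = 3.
d = |1(4) + 0(1) + 1(5) - (3)| / √(1² + 0² + 1²) = 6/√2 = 4.243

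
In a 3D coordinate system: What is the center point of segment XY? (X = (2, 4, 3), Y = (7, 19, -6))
Midpoint = ((2+7)/2, (4+19)/2, (3-6)/2) = (4.5, 11.5, -1.5)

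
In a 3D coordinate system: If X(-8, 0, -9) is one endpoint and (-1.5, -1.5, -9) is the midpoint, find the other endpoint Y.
Y = (2×(-1.5) - (-8), 2×(-1.5) - 0, 2×(-9) - (-9)) = (5, -3, -9)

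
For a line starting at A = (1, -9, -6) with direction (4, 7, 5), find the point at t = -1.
P(-1) = (1 + 4(-1), -9 + 7(-1), -6 + 5(-1)) = (-3, -16, -11)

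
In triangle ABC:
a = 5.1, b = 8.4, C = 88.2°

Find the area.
Using A = ½ab·sin(C):
A = ½·5.1·8.4·sin(88.2°) = ½·42.84·0.999507 = 21.41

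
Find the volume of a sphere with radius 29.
Volume = (4/3) * pi * r³
Volume = (4/3) * pi * 29³
Volume = (4/3) * pi * 24389
Volume = 102160.40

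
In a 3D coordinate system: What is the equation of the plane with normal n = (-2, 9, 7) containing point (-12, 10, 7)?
d = n·P = (-2)(-12) + (9)(10) + (7)(7) = 163
Plane: -2x + 9y + 7z = 163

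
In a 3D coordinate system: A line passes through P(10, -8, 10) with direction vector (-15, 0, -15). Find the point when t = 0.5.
P(0.5) = (10 + (-15)(0.5), -8 + 0(0.5), 10 + (-15)(0.5)) = (2.5, -8, 2.5)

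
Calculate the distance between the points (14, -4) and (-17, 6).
Using the distance formula: d = sqrt((x₂-x₁)² + (y₂-y₁)²)
dx = (-17) - 14 = -31
dy = 6 - (-4) = 10
d = sqrt((-31)² + 10²) = sqrt(961 + 100) = sqrt(1061) = 32.57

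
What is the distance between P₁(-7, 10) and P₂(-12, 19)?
Using the distance formula: d = sqrt((x₂-x₁)² + (y₂-y₁)²)
dx = (-12) - (-7) = -5
dy = 19 - 10 = 9
d = sqrt((-5)² + 9²) = sqrt(25 + 81) = sqrt(106) = 10.30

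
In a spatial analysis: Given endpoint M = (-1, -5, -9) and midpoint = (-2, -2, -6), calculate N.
N = (2×(-2) - (-1), 2×(-2) - (-5), 2×(-6) - (-9)) = (-3, 1, -3)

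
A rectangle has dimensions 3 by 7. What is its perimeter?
Perimeter = 2 * (length + width)
Perimeter = 2 * (3 + 7)
Perimeter = 2 * 10
Perimeter = 20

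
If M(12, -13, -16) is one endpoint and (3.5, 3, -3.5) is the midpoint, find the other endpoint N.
N = (2×3.5 - 12, 2×3 - (-13), 2×(-3.5) - (-16)) = (-5, 19, 9)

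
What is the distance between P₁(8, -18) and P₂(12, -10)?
Using the distance formula: d = sqrt((x₂-x₁)² + (y₂-y₁)²)
dx = 12 - 8 = 4
dy = (-10) - (-18) = 8
d = sqrt(4² + 8²) = sqrt(16 + 64) = sqrt(80) = 8.94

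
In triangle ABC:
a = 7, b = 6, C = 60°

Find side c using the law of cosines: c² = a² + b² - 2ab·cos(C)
c² = 7² + 6² - 2·7·6·cos(60°)
c² = 49 + 36 - 84·0.5000 = 43
c = √43 = 6.557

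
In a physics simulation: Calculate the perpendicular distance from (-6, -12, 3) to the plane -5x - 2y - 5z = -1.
d = |(-5)(-6) + (-2)(-12) + (-5)(3) - (-1)| / √((-5)² + (-2)² + (-5)²) = 40/√54 = 5.443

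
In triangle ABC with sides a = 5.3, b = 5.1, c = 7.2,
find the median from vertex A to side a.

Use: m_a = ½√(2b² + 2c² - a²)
m_a = ½√(2·5.1² + 2·7.2² - 5.3²)
m_a = ½√(52.02 + 103.68 - 28.09) = ½√127.61 = 5.648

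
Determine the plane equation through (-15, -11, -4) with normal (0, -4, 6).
d = n·P = (0)(-15) + (-4)(-11) + (6)(-4) = 20
Plane: -4y + 6z = 20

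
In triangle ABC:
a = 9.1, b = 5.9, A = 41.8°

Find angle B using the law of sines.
sin(B)/b = sin(A)/a
sin(B) = b·sin(A)/a = 5.9·sin(41.8°)/9.1 = 0.432147
B = arcsin(0.432147) = 25.6°  (b ≤ a, so B ≤ A and the acute solution is unique)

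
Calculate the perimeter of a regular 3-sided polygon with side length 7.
Perimeter = number of sides * side length
Perimeter = 3 * 7
Perimeter = 21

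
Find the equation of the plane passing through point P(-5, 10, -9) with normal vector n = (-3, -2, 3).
d = n·P = (-3)(-5) + (-2)(10) + (3)(-9) = -32
Plane: -3x - 2y + 3z = -32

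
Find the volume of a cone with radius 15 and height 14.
Volume = (1/3) * pi * r² * h
Volume = (1/3) * pi * 15² * 14
Volume = (1/3) * pi * 225 * 14
Volume = (1/3) * pi * 3150
Volume = 3298.67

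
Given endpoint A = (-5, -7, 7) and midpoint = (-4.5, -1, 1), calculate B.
B = (2×(-4.5) - (-5), 2×(-1) - (-7), 2×1 - 7) = (-4, 5, -5)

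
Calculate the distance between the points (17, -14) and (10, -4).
Using the distance formula: d = sqrt((x₂-x₁)² + (y₂-y₁)²)
dx = 10 - 17 = -7
dy = (-4) - (-14) = 10
d = sqrt((-7)² + 10²) = sqrt(49 + 100) = sqrt(149) = 12.21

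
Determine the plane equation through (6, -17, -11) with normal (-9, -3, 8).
d = n·P = (-9)(6) + (-3)(-17) + (8)(-11) = -91
Plane: -9x - 3y + 8z = -91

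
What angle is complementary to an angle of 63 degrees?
Complementary angles sum to 90 degrees.
Other angle = 90 - 63
Other angle = 27 degrees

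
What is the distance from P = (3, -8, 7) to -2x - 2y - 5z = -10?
d = |(-2)(3) + (-2)(-8) + (-5)(7) - (-10)| / √((-2)² + (-2)² + (-5)²) = 15/√33 = 2.611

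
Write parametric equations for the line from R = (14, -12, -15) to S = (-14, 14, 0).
Direction vector d = S - R = (-28, 26, 15)
x = 14 - 28t, y = -12 + 26t, z = -15 + 15t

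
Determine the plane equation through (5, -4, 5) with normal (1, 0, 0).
d = n·P = (1)(5) + (0)(-4) + (0)(5) = 5
Plane: x = 5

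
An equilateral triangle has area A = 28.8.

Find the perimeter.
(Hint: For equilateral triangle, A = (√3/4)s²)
A = (√3/4)s²  →  s² = 4A/√3 = 4·28.8/√3 = 66.5108
s = 8.15541
Perimeter = 3s = 24.47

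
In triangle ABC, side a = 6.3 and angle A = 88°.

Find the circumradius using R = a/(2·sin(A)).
R = a/(2·sin(A)) = 6.3/(2·sin(88°))
R = 6.3/(2·0.999391) = 6.3/1.998782 = 3.152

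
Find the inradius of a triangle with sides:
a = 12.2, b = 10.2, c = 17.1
s = (a+b+c)/2 = (12.2+10.2+17.1)/2 = 19.75
Area = √(s(s-a)(s-b)(s-c)) = √(19.75·7.55·9.55·2.65) = 61.4302
r = Area/s = 61.4302/19.75 = 3.11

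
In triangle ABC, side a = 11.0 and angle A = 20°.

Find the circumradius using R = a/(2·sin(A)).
R = a/(2·sin(A)) = 11.0/(2·sin(20°))
R = 11.0/(2·0.342020) = 11.0/0.684040 = 16.08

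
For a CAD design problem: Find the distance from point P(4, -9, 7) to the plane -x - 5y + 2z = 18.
d = |(-1)(4) + (-5)(-9) + 2(7) - (18)| / √((-1)² + (-5)² + 2²) = 37/√30 = 6.755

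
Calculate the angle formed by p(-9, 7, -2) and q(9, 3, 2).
p·q = -64, |p|² = 134, |q|² = 94
cos θ = -64/√12596 ≈ -0.5702
θ ≈ 124.8°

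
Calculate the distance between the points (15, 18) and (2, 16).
Using the distance formula: d = sqrt((x₂-x₁)² + (y₂-y₁)²)
dx = 2 - 15 = -13
dy = 16 - 18 = -2
d = sqrt((-13)² + (-2)²) = sqrt(169 + 4) = sqrt(173) = 13.15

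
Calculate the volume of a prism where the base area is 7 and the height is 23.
Volume = base area * height
Volume = 7 * 23
Volume = 161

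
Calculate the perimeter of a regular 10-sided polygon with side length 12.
Perimeter = number of sides * side length
Perimeter = 10 * 12
Perimeter = 120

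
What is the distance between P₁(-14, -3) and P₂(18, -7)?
Using the distance formula: d = sqrt((x₂-x₁)² + (y₂-y₁)²)
dx = 18 - (-14) = 32
dy = (-7) - (-3) = -4
d = sqrt(32² + (-4)²) = sqrt(1024 + 16) = sqrt(1040) = 32.25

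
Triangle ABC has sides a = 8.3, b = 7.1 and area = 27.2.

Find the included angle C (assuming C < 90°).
Area = ½ab·sin(C)  →  sin(C) = 2·Area/(ab)
sin(C) = 2·27.2/(8.3·7.1) = 0.923129
C = arcsin(0.923129) = 67.39°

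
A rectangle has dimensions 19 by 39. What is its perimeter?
Perimeter = 2 * (length + width)
Perimeter = 2 * (19 + 39)
Perimeter = 2 * 58
Perimeter = 116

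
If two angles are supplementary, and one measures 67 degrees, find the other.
Supplementary angles sum to 180 degrees.
Other angle = 180 - 67
Other angle = 113 degrees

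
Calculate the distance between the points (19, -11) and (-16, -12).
Using the distance formula: d = sqrt((x₂-x₁)² + (y₂-y₁)²)
dx = (-16) - 19 = -35
dy = (-12) - (-11) = -1
d = sqrt((-35)² + (-1)²) = sqrt(1225 + 1) = sqrt(1226) = 35.01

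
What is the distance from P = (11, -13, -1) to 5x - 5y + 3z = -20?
d = |5(11) + (-5)(-13) + 3(-1) - (-20)| / √(5² + (-5)² + 3²) = 137/√59 = 17.84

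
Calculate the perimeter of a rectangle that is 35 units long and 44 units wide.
Perimeter = 2 * (length + width)
Perimeter = 2 * (35 + 44)
Perimeter = 2 * 79
Perimeter = 158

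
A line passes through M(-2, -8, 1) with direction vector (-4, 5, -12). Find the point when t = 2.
P(2) = (-2 + (-4)(2), -8 + 5(2), 1 + (-12)(2)) = (-10, 2, -23)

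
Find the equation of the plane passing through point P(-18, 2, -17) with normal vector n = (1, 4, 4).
d = n·P = (1)(-18) + (4)(2) + (4)(-17) = -78
Plane: x + 4y + 4z = -78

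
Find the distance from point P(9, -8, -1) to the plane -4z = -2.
d = |0(9) + 0(-8) + (-4)(-1) - (-2)| / √(0² + 0² + (-4)²) = 6/√16 = 1.5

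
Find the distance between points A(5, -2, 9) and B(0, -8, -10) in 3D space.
d = √[(-5)² + (-6)² + (-19)²] = √422 = 20.54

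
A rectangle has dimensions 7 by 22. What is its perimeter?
Perimeter = 2 * (length + width)
Perimeter = 2 * (7 + 22)
Perimeter = 2 * 29
Perimeter = 58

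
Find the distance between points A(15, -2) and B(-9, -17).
Using the distance formula: d = sqrt((x₂-x₁)² + (y₂-y₁)²)
dx = (-9) - 15 = -24
dy = (-17) - (-2) = -15
d = sqrt((-24)² + (-15)²) = sqrt(576 + 225) = sqrt(801) = 28.30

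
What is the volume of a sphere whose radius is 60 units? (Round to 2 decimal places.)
Volume = (4/3) * pi * r³
Volume = (4/3) * pi * 60³
Volume = (4/3) * pi * 216000
Volume = 904778.68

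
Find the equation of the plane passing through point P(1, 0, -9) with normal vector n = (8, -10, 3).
d = n·P = (8)(1) + (-10)(0) + (3)(-9) = -19
Plane: 8x - 10y + 3z = -19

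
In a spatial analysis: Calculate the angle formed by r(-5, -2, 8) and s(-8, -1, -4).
r·s = 10, |r|² = 93, |s|² = 81
cos θ = 10/√7533 ≈ 0.1152
θ ≈ 83.38°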